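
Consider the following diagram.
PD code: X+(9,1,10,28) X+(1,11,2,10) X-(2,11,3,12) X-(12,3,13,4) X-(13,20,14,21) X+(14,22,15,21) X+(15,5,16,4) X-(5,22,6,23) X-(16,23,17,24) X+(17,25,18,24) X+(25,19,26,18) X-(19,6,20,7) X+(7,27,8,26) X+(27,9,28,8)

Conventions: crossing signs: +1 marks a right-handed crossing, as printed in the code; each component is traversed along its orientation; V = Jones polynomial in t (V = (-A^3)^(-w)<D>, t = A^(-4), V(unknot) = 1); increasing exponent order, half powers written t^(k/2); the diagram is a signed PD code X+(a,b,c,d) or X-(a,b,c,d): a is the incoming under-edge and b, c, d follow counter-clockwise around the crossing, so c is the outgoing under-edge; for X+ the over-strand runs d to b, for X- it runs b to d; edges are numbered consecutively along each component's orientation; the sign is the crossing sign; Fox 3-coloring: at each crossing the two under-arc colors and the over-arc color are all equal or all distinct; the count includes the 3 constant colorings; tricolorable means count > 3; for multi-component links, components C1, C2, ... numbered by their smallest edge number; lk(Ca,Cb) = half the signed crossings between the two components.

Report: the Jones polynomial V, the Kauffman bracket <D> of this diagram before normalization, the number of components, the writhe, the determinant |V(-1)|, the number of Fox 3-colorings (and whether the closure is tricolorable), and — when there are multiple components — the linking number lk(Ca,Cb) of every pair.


Jones polynomial: V(t) = t^-1 - 1 + 2t - 2t^2 + 2t^3 - 2t^4 + t^5
<D> = A^-14 - 2A^-10 + 2A^-6 - 2A^-2 + 2A^2 - A^6 + A^10; writhe +2
components 1, writhe +2 (14 crossings)
3-colorings: 3 of 3^14, det 11 — not tricolorable
note: the span of V is 6, forcing >= 6 crossings in any diagram


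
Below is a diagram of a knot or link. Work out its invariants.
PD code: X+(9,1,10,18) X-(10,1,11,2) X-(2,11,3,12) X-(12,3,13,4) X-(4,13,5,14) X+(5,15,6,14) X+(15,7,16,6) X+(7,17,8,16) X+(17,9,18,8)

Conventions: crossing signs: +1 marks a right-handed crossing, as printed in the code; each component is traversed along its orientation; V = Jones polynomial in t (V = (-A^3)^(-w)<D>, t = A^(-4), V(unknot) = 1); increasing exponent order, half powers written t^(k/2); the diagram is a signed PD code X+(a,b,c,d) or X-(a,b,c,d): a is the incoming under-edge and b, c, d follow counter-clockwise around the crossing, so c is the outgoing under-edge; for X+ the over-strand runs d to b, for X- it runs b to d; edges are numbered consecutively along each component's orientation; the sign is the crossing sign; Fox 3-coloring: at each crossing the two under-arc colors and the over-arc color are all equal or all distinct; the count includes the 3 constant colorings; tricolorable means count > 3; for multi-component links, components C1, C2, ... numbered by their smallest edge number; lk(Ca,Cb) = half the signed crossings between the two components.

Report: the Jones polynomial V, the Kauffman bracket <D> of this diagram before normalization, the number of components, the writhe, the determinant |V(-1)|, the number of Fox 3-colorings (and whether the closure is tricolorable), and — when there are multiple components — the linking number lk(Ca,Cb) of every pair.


V(t) = 1
bracket: -A^3, w = +1
1 component, writhe +1, over 9 crossings
det 1, colorings 3 of 3^9 — not tricolorable
observation: det 1 = |V(-1)|; not divisible by 3, so not tricolorable


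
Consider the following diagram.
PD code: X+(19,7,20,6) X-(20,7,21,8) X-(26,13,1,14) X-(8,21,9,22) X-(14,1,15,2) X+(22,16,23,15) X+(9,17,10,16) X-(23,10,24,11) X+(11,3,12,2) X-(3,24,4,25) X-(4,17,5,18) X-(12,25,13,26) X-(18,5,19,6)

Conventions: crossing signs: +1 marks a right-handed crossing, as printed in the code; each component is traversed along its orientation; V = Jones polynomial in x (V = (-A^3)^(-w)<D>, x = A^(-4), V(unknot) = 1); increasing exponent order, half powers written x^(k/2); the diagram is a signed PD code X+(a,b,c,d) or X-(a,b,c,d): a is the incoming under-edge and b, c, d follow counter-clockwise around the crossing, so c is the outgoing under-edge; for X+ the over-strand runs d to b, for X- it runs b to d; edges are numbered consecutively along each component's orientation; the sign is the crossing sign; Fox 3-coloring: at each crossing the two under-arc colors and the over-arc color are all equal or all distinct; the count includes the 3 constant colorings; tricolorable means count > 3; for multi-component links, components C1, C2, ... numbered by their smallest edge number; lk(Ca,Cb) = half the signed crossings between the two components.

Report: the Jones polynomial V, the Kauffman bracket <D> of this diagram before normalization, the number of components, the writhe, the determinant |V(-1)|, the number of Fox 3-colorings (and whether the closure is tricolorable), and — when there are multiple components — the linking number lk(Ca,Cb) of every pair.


Jones polynomial: V(x) = -x^-9 + 2x^-8 - 3x^-7 + 3x^-6 - 3x^-5 + 3x^-4 - x^-3 + x^-2
<D> = -A^-7 + A^-3 - 3A + 3A^5 - 3A^9 + 3A^13 - 2A^17 + A^21; writhe -5
components 1, writhe -5 (13 crossings)
3-colorings: 3 of 3^13, det 17 — not tricolorable
note: the span of V is 7, forcing >= 7 crossings in any diagram


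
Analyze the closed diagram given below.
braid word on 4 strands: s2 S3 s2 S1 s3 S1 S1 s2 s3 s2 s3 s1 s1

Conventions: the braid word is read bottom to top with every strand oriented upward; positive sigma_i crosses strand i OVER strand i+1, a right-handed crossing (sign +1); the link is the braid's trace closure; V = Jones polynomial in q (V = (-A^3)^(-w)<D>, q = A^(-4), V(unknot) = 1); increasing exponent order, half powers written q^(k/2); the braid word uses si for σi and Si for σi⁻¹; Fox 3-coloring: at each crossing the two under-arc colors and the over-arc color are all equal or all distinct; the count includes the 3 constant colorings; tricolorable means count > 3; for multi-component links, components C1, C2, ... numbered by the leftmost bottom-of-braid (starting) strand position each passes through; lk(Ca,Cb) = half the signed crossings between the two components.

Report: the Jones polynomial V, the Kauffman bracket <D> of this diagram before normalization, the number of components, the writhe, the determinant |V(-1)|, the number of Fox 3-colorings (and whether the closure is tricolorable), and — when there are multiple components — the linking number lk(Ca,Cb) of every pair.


V = -2 + 5q - 7q^2 + 10q^3 - 9q^4 + 9q^5 - 7q^6 + 4q^7 - 2q^8
<D> = 2A^-17 - 4A^-13 + 7A^-9 - 9A^-5 + 9A^-1 - 10A^3 + 7A^7 - 5A^11 + 2A^15 (w = +5)
1 component over 13 crossings, w = +5
3 Fox colorings among 3^13, |V(-1)| = 55: not tricolorable
why: w = +5 (over 13 crossings) is diagram-only; (-A^3)^(-5) removes it from V


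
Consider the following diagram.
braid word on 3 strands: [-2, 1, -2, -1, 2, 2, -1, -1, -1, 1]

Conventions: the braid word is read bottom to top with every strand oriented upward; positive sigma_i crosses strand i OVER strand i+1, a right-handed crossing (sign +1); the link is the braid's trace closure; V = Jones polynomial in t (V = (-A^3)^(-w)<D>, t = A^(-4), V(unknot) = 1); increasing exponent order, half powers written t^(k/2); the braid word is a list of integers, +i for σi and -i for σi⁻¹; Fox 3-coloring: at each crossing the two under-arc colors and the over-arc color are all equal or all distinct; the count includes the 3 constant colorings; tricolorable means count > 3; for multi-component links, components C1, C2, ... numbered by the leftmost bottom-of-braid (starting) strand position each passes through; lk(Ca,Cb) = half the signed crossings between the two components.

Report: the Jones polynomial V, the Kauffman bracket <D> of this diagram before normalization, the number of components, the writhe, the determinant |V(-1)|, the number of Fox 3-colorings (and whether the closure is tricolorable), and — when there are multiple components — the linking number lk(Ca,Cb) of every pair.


V(t) = -t^-5 + t^-4 - t^-3 + 2t^-2 - t^-1 + 2 - t
bracket: -A^-10 + 2A^-6 - A^-2 + 2A^2 - A^6 + A^10 - A^14, w = -2
1 component, writhe -2, over 10 crossings
det 9, colorings 9 of 3^10 — tricolorable
observation: det 9 = |V(-1)|; divisible by 3, so tricolorable


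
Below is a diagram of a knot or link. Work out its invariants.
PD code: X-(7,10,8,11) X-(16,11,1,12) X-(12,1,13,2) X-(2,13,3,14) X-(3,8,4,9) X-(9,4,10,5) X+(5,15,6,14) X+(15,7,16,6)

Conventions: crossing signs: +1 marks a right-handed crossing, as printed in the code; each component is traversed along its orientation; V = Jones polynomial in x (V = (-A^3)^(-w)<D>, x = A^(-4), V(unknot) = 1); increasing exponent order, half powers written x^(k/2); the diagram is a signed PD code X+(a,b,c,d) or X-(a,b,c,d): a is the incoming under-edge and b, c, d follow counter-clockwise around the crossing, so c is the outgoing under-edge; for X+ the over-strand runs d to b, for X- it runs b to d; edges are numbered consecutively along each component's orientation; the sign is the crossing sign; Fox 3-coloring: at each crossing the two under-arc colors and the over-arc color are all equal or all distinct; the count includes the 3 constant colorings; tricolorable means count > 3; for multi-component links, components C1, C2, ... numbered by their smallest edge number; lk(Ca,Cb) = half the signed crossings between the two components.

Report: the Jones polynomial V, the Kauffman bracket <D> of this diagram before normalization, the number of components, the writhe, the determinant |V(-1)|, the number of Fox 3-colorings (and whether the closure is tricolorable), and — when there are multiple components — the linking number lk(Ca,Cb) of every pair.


Jones polynomial: V(x) = x^-7 - 2x^-6 + 2x^-5 - 3x^-4 + 3x^-3 - 2x^-2 + 2x^-1
<D> = 2A^-8 - 2A^-4 + 3 - 3A^4 + 2A^8 - 2A^12 + A^16; writhe -4
components 1, writhe -4 (8 crossings)
3-colorings: 9 of 3^8, det 15 — tricolorable
note: the span of V is 6, forcing >= 6 crossings in any diagram


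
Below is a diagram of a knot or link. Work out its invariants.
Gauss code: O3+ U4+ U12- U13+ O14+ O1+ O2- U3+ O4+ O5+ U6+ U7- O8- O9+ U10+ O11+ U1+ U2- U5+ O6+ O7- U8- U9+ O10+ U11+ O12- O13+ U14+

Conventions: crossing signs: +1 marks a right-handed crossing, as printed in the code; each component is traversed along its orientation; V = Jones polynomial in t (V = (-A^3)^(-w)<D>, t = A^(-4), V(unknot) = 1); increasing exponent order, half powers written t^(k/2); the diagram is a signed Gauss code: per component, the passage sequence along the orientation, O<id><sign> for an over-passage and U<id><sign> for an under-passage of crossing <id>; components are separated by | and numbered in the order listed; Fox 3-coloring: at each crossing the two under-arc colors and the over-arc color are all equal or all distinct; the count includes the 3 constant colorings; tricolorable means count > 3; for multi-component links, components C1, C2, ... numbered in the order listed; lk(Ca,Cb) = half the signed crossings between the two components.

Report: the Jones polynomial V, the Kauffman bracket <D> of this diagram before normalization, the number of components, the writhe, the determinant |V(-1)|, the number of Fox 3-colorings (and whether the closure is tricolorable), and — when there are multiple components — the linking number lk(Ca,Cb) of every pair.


V(t) = t^2 + 2t^4 - 2t^5 + t^6 - 2t^7 + t^8
bracket: A^-14 - 2A^-10 + A^-6 - 2A^-2 + 2A^2 + A^10, w = +6
1 component, writhe +6, over 14 crossings
det 9, colorings 27 of 3^14 — tricolorable
observation: w = +6 (over 14 crossings) is diagram-only; (-A^3)^(-6) removes it from V


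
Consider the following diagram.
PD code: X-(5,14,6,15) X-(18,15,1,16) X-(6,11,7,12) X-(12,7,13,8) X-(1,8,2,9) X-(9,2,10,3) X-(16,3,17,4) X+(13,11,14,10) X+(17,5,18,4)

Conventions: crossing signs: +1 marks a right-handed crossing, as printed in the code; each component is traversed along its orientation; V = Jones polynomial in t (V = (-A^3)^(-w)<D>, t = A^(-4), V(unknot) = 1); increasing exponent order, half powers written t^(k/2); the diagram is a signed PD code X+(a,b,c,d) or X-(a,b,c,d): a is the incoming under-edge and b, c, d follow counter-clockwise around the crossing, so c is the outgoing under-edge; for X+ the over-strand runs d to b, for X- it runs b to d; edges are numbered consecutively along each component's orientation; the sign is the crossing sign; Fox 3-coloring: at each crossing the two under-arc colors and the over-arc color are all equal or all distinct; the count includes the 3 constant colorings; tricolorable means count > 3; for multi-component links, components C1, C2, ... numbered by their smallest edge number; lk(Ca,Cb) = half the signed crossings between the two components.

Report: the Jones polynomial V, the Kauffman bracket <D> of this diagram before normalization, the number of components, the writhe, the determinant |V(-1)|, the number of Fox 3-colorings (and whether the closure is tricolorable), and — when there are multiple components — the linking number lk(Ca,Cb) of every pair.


Jones polynomial: V(t) = -t^-6 + t^-5 - t^-4 + 2t^-3 - t^-2 + t^-1
<D> = -A^-11 + A^-7 - 2A^-3 + A - A^5 + A^9; writhe -5
components 1, writhe -5 (9 crossings)
3-colorings: 3 of 3^9, det 7 — not tricolorable
note: |V(-1)| = 7: so not tricolorable, since 3 does not divide 7


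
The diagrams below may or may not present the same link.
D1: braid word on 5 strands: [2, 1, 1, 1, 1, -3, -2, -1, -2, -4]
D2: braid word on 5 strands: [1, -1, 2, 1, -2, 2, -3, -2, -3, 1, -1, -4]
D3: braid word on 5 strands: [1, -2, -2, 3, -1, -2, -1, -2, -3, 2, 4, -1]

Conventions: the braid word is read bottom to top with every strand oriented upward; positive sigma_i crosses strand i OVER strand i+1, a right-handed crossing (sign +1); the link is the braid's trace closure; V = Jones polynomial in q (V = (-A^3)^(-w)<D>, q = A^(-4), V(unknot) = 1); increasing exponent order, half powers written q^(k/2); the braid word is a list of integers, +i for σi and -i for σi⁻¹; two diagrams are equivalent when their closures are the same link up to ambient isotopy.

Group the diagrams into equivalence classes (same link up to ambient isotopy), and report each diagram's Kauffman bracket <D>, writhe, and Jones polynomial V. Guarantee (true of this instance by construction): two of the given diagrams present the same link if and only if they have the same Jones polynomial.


equivalence classes: {D1} | {D2} | {D3}
D1 (bracket -A^-16 + A^-12 + A^-4; 10 crossings at w = 0): V = q + q^3 - q^4
D2 (bracket A^-6; 12 crossings at w = -2): V = 1
V(D3) = -q^-4 + q^-3 + q^-1  (w -4, c 12, <D> = A^-8 + 1 - A^4)
observation: comparing 3 Jones polynomials yields 3 groups


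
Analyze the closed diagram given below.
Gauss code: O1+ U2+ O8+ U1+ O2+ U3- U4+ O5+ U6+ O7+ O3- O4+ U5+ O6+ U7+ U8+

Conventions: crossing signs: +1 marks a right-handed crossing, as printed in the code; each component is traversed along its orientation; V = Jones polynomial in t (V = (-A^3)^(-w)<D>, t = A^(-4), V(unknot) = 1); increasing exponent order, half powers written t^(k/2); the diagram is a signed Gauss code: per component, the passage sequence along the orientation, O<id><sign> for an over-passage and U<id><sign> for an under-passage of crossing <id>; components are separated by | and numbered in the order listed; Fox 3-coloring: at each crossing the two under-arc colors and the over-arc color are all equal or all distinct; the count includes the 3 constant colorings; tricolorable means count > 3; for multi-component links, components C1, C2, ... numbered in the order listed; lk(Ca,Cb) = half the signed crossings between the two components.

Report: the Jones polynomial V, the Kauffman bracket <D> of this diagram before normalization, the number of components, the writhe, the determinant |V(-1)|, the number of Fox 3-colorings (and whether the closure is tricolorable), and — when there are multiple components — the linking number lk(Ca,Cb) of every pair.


Jones polynomial: V(t) = t^2 + 2t^4 - 2t^5 + t^6 - 2t^7 + t^8
<D> = A^-14 - 2A^-10 + A^-6 - 2A^-2 + 2A^2 + A^10; writhe +6
components 1, writhe +6 (8 crossings)
3-colorings: 27 of 3^8, det 9 — tricolorable
note: the span of V is 6, forcing >= 6 crossings in any diagram


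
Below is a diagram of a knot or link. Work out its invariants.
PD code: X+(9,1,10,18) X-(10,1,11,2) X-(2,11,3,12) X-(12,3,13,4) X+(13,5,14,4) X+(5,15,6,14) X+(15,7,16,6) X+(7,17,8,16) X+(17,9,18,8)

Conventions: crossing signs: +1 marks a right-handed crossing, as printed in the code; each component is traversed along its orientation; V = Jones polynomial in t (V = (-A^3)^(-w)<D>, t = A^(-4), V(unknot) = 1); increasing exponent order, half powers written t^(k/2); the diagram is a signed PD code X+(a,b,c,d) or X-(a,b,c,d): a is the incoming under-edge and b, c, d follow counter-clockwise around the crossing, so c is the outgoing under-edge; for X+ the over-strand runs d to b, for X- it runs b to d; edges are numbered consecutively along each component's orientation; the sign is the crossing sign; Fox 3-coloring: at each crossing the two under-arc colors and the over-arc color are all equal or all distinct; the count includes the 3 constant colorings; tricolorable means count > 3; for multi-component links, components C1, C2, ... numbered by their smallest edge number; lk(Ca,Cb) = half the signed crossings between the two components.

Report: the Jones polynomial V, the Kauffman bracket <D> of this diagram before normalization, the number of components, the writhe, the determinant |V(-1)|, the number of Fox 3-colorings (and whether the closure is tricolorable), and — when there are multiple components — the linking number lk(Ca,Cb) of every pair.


Jones polynomial: V(t) = t + t^3 - t^4
<D> = A^-7 - A^-3 - A^5; writhe +3
components 1, writhe +3 (9 crossings)
3-colorings: 9 of 3^9, det 3 — tricolorable
note: |V(-1)| = 3: so tricolorable, since 3 divides 3


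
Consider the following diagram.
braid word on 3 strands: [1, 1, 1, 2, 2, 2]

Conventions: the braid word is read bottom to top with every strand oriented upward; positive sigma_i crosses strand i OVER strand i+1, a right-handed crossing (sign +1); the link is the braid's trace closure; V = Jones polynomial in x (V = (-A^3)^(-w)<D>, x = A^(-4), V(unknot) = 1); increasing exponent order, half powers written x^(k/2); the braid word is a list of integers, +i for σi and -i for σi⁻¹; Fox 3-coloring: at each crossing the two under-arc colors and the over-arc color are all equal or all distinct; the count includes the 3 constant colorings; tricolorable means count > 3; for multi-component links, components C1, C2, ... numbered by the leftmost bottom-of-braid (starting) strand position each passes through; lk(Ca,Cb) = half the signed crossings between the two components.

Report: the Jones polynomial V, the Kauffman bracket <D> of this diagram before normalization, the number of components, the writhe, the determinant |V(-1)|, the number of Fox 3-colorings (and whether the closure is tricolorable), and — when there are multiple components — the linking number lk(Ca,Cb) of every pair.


Jones polynomial: V(x) = x^2 + 2x^4 - 2x^5 + x^6 - 2x^7 + x^8
<D> = A^-14 - 2A^-10 + A^-6 - 2A^-2 + 2A^2 + A^10; writhe +6
components 1, writhe +6 (6 crossings)
3-colorings: 27 of 3^6, det 9 — tricolorable
note: the span of V is 6, forcing >= 6 crossings in any diagram


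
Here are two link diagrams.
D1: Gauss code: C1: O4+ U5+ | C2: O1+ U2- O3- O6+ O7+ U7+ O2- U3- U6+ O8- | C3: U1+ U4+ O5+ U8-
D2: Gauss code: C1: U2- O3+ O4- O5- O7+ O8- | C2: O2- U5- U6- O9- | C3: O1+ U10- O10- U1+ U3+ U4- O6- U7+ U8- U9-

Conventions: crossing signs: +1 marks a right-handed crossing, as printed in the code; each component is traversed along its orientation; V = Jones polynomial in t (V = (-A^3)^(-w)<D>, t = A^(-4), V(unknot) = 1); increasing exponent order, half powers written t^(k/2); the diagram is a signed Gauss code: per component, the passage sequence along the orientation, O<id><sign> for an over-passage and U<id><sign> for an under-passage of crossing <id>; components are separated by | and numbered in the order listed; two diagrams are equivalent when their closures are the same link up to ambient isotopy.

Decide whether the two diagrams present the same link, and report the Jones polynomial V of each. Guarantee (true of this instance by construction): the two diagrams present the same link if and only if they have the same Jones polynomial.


equivalent: no
V(D1) = 1 + t + t^2 + t^3  (w +2, c 8, <D> = A^-6 + A^-2 + A^2 + A^6)
V(D2) = t^-5 + 2t^-3 + t^-1  [10 crossings, <D> = A^-8 + 2 + A^8, w = -4]
key observation: 2 values of V(t) split the 2 diagrams


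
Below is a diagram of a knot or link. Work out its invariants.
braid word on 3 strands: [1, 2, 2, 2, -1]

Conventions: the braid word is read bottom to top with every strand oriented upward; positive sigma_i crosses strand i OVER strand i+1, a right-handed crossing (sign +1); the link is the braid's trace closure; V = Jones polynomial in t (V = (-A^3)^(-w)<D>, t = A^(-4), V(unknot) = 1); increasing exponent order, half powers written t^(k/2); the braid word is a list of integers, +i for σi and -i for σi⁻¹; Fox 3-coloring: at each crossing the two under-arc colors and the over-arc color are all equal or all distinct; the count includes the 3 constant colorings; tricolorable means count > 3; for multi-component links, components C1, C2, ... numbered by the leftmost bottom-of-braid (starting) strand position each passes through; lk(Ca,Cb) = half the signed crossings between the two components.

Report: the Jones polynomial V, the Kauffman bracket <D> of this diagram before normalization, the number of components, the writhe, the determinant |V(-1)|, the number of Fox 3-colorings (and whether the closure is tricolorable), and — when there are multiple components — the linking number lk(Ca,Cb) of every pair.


V(t) = -t^(1/2) - t^(3/2) - t^(5/2) + t^(9/2)
bracket: -A^-9 + A^-1 + A^3 + A^7, w = +3
2 components, writhe +3, over 5 crossings
lk(C1,C2) = 0
det 0, colorings 27 of 3^5 — tricolorable
observation: det 0 = |V(-1)|; divisible by 3, so tricolorable


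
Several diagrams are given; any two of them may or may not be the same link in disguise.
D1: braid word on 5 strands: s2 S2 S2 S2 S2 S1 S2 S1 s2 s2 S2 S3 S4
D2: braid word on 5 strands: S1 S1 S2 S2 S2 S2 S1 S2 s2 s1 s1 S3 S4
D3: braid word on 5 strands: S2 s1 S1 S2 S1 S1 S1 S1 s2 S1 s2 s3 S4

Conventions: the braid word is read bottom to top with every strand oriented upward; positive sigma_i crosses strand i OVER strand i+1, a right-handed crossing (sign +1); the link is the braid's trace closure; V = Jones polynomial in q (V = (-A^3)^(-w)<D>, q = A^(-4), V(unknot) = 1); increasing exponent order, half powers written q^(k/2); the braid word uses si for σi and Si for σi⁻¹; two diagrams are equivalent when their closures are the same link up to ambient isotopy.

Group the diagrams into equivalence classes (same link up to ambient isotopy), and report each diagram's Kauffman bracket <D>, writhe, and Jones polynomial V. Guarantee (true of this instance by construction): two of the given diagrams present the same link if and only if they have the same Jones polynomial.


classes: {D1, D2, D3}
V(D1) = -q^(-11/2) + q^(-9/2) - q^(-7/2) - q^(-3/2)  [13 crossings, <D> = A^-15 + A^-7 - A^-3 + A, w = -7]
V(D2) = -q^(-11/2) + q^(-9/2) - q^(-7/2) - q^(-3/2)  [13 crossings, <D> = A^-15 + A^-7 - A^-3 + A, w = -7]
D3 (bracket A^-9 + A^-1 - A^3 + A^7; 13 crossings at w = -5): V = -q^(-11/2) + q^(-9/2) - q^(-7/2) - q^(-3/2)
note: all 3 diagrams share one V(q), hence one class


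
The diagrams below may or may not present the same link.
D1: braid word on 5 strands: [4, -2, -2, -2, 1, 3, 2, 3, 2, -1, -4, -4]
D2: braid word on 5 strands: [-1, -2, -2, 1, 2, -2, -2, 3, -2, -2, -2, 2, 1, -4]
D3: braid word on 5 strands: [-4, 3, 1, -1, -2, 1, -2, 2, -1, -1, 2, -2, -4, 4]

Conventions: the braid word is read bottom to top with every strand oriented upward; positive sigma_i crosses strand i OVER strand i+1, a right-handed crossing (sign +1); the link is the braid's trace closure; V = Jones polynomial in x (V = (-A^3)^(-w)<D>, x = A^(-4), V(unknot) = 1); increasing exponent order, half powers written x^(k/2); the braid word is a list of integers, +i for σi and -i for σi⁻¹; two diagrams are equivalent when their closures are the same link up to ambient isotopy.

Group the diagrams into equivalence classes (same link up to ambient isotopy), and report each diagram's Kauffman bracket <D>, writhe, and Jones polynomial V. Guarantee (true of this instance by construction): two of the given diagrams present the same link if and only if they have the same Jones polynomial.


classes: {D1} | {D2} | {D3}
V(D1) = -x^-3 + x^-2 - x^-1 + 3 - x + x^2 - x^3  [12 crossings, <D> = -A^-12 + A^-8 - A^-4 + 3 - A^4 + A^8 - A^12, w = 0]
V(D2) = -x^-7 + x^-6 - x^-5 + x^-4 + x^-2  [14 crossings, <D> = A^-4 + A^4 - A^8 + A^12 - A^16, w = -4]
V(D3) = 1  (w -2, c 14, <D> = A^-6)
insight: 3 values of V(x) split the 3 diagrams


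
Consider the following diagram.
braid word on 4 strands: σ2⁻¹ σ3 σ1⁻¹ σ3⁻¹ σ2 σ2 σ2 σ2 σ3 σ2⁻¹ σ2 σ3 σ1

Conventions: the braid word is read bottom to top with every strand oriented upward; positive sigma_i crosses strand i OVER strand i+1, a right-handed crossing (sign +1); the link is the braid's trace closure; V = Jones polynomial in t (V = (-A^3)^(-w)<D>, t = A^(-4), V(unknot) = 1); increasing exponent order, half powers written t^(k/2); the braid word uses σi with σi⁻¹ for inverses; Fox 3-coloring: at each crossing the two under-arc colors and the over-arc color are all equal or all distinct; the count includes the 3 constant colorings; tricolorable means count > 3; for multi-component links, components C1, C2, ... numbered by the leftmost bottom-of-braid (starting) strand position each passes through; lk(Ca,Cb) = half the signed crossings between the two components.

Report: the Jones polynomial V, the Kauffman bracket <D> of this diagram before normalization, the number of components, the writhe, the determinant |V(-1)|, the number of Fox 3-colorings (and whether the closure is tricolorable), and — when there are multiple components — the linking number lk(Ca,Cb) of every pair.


V(t) = t^2 + 2t^4 - t^5 + 2t^6 - t^7 + t^8
bracket: -A^-17 + A^-13 - 2A^-9 + A^-5 - 2A^-1 - A^7, w = +5
3 components, writhe +5, over 13 crossings
lk(C1,C2) = +2
linking number lk(C1,C3) = 0
lk(C2,C3): +1
det 8, colorings 3 of 3^13 — not tricolorable
observation: span 6 respects span(V) <= c + mu - 1 = 15 for this 3-component diagram


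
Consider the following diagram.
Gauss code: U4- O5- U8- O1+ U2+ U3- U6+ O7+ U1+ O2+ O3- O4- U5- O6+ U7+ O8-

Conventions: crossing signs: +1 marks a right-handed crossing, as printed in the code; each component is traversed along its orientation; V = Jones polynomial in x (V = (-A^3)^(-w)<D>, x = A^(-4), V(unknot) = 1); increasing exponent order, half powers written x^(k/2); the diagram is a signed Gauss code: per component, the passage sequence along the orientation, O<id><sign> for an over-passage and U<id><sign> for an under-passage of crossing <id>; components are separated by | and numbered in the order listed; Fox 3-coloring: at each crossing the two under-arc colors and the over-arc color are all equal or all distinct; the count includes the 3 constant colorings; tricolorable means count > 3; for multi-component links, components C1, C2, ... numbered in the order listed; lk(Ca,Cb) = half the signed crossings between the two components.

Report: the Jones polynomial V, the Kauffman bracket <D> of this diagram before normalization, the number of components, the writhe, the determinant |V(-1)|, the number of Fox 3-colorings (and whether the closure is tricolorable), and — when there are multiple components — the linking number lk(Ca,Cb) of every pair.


Jones polynomial: V(x) = -x^-3 + 2x^-2 - 2x^-1 + 3 - 2x + 2x^2 - x^3
<D> = -A^-12 + 2A^-8 - 2A^-4 + 3 - 2A^4 + 2A^8 - A^12; writhe 0
components 1, writhe 0 (8 crossings)
3-colorings: 3 of 3^8, det 13 — not tricolorable
note: |V(-1)| = 13: so not tricolorable, since 3 does not divide 13


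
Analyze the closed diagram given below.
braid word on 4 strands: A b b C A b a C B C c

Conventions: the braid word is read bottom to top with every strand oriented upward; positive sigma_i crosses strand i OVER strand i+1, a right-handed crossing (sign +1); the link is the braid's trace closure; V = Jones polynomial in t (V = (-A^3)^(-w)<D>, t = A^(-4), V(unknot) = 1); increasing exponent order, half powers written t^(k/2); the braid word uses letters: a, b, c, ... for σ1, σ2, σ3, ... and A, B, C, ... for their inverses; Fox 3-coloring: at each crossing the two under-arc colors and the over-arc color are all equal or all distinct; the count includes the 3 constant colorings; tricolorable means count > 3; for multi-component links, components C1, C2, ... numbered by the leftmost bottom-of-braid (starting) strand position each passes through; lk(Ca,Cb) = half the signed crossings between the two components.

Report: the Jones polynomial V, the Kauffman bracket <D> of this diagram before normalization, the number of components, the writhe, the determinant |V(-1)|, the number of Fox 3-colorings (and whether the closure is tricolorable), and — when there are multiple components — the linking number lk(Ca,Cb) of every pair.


Jones polynomial: V(t) = -t^-3 + 2t^-2 - 2t^-1 + 3 - 2t + 2t^2 - t^3
<D> = A^-15 - 2A^-11 + 2A^-7 - 3A^-3 + 2A - 2A^5 + A^9; writhe -1
components 1, writhe -1 (11 crossings)
3-colorings: 3 of 3^11, det 13 — not tricolorable
note: V spans 6 powers of t: at least 6 crossings in any diagram


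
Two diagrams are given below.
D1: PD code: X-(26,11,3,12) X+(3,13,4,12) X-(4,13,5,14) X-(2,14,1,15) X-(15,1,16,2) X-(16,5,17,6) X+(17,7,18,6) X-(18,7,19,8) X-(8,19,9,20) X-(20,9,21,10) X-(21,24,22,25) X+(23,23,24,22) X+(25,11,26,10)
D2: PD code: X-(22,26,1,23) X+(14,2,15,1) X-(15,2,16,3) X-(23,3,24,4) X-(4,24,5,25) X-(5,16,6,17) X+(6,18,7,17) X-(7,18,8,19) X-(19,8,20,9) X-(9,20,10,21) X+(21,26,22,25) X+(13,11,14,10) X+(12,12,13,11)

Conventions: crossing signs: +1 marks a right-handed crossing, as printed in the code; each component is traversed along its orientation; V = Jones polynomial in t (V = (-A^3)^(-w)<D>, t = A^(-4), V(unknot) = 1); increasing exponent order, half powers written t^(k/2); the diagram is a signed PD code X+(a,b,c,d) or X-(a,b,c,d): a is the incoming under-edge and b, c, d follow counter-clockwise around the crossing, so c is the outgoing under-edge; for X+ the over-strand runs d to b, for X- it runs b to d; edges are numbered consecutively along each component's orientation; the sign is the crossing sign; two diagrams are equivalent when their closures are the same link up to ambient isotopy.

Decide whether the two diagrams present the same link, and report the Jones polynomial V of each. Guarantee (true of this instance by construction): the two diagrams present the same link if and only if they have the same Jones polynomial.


equivalent: yes
D1 (bracket A^-9 + 2A^-1 - A^3 + A^7 - A^11; 13 crossings at w = -5): V = t^(-13/2) - t^(-11/2) + t^(-9/2) - 2t^(-7/2) - t^(-3/2)
D2 (bracket A^-3 + 2A^5 - A^9 + A^13 - A^17; 13 crossings at w = -3): V = t^(-13/2) - t^(-11/2) + t^(-9/2) - 2t^(-7/2) - t^(-3/2)
key observation: from 13 to 13 crossings by R-moves: one link, two diagrams


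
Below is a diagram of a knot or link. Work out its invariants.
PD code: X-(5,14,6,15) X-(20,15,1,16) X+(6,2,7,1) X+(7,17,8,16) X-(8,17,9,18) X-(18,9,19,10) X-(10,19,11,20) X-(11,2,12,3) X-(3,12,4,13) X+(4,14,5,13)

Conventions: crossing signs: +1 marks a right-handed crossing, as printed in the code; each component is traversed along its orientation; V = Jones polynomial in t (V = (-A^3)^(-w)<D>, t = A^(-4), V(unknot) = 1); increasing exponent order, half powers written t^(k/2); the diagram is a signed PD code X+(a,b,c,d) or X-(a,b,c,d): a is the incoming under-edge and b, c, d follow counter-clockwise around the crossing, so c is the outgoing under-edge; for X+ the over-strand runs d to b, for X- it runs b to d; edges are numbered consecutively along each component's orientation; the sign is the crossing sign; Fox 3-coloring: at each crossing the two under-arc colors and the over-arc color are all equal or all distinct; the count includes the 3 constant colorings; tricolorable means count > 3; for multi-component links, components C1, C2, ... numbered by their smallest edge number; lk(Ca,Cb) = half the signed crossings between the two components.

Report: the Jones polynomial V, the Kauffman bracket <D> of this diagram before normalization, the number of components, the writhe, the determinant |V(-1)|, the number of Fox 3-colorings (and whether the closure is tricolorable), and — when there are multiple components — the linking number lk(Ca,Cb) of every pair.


V = -t^-6 + t^-5 - t^-4 + 2t^-3 - t^-2 + t^-1
<D> = A^-8 - A^-4 + 2 - A^4 + A^8 - A^12 (w = -4)
1 component over 10 crossings, w = -4
3 Fox colorings among 3^10, |V(-1)| = 7: not tricolorable
why: |V(-1)| = 7: so not tricolorable, since 3 does not divide 7


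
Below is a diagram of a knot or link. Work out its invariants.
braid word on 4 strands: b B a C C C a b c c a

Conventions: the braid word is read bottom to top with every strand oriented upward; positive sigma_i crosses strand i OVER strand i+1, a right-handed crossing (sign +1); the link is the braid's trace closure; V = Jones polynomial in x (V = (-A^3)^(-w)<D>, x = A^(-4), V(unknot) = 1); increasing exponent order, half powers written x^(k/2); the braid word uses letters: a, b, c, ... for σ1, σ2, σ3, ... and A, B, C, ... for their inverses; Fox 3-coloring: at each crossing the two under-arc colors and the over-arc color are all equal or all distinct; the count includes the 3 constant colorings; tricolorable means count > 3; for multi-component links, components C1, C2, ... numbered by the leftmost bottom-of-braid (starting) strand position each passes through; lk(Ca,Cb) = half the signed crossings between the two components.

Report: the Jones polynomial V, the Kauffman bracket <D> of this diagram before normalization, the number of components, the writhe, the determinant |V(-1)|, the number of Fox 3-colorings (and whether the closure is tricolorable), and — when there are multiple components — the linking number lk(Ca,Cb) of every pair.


V = x + x^3 - x^4
<D> = A^-7 - A^-3 - A^5 (w = +3)
1 component over 11 crossings, w = +3
9 Fox colorings among 3^11, |V(-1)| = 3: tricolorable
why: |V(-1)| = 3: so tricolorable, since 3 divides 3


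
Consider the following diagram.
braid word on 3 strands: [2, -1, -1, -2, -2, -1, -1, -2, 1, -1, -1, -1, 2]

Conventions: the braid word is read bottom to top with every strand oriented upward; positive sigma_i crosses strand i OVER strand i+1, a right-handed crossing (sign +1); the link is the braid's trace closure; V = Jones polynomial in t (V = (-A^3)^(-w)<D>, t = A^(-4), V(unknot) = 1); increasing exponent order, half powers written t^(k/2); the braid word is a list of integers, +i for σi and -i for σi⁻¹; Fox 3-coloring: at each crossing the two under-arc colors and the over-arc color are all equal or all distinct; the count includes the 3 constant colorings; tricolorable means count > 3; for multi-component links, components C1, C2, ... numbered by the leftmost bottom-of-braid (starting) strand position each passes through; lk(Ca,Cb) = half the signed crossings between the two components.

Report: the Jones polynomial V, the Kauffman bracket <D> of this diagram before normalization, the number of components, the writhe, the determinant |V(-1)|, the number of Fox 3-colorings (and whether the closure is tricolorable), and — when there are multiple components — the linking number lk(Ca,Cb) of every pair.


V = -t^(-17/2) + t^(-15/2) - t^(-13/2) + t^(-11/2) - t^(-9/2) - t^(-5/2)
<D> = A^-11 + A^-3 - A + A^5 - A^9 + A^13 (w = -7)
2 components over 13 crossings, w = -7
lk(C1,C2): -3
9 Fox colorings among 3^13, |V(-1)| = 6: tricolorable
why: inverse pairs cancel, leaving σ2 σ1⁻¹ σ1⁻¹ σ2⁻¹ σ2⁻¹ σ1⁻¹ σ1⁻¹ σ2⁻¹ σ1⁻¹ σ1⁻¹ σ2


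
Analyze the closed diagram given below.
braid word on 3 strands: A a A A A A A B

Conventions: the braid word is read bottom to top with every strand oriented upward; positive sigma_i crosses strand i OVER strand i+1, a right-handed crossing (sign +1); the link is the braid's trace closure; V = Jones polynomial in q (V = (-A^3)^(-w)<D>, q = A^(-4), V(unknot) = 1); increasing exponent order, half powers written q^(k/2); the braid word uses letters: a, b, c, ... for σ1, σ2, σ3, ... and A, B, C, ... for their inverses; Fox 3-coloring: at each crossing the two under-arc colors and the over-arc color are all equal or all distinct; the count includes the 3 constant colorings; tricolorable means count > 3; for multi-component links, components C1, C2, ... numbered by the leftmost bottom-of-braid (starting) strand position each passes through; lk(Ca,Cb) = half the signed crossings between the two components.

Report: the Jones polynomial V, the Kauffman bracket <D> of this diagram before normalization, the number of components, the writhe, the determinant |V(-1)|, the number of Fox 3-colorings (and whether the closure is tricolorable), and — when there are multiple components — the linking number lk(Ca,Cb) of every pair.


Jones polynomial: V(q) = -q^-7 + q^-6 - q^-5 + q^-4 + q^-2
<D> = A^-10 + A^-2 - A^2 + A^6 - A^10; writhe -6
components 1, writhe -6 (8 crossings)
3-colorings: 3 of 3^8, det 5 — not tricolorable
note: |V(-1)| = 5: so not tricolorable, since 3 does not divide 5


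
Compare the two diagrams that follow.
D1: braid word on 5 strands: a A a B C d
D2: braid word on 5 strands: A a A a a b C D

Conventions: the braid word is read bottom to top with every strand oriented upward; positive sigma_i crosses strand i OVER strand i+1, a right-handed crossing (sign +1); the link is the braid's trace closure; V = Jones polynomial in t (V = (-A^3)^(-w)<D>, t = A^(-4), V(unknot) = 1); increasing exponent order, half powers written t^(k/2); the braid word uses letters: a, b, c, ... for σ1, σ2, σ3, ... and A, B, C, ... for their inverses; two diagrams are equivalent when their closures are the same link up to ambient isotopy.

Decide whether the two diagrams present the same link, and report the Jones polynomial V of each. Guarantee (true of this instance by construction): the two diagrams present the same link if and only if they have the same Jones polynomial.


equivalent: yes
D1 (bracket 1; 6 crossings at w = 0): V = 1
V(D2) = 1  [8 crossings, <D> = 1, w = 0]
observation: D2 (8 crossings) and D1 (6) are Markov-related braid presentations


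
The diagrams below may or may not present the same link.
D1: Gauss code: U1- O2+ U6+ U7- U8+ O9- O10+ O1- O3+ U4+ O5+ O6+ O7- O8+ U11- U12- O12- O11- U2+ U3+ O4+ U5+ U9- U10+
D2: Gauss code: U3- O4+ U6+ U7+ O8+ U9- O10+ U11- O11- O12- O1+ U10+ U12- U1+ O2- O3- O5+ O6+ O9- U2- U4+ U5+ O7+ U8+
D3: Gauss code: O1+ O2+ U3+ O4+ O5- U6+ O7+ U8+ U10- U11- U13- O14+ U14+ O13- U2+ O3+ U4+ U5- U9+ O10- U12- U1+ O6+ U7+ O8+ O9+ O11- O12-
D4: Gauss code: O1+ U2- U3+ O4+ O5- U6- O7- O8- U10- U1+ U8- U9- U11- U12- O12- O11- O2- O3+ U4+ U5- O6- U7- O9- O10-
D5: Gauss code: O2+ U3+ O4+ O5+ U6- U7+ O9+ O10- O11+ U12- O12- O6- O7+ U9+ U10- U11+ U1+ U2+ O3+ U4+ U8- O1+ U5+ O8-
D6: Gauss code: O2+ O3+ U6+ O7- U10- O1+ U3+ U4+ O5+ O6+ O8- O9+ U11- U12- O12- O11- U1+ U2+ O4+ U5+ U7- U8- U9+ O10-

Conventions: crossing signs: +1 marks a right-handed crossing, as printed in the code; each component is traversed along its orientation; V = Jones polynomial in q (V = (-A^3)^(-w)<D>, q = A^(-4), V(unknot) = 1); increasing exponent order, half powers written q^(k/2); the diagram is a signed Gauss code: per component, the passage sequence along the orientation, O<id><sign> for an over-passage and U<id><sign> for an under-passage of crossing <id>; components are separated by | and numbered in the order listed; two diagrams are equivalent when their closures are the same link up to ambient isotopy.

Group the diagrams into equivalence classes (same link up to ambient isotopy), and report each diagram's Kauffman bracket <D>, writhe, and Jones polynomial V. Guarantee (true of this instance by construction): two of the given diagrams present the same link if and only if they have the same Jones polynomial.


grouping into links: {D1, D3, D5, D6} | {D2} | {D4}
V(D1) = q - q^2 + 2q^3 - q^4 + q^5 - q^6  (w +2, c 12, <D> = -A^-18 + A^-14 - A^-10 + 2A^-6 - A^-2 + A^2)
D2 (bracket -A^-10 + A^-6 + A^2; 12 crossings at w = +2): V = q + q^3 - q^4
D3 (bracket -A^-12 + A^-8 - A^-4 + 2 - A^4 + A^8; 14 crossings at w = +4): V = q - q^2 + 2q^3 - q^4 + q^5 - q^6
V(D4) = -q^-4 + q^-3 + q^-1  (w -6, c 12, <D> = A^-14 + A^-6 - A^-2)
D5 (bracket -A^-12 + A^-8 - A^-4 + 2 - A^4 + A^8; 12 crossings at w = +4): V = q - q^2 + 2q^3 - q^4 + q^5 - q^6
D6 (bracket -A^-18 + A^-14 - A^-10 + 2A^-6 - A^-2 + A^2; 12 crossings at w = +2): V = q - q^2 + 2q^3 - q^4 + q^5 - q^6
why: 3 values of V(q) split the 6 diagrams
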